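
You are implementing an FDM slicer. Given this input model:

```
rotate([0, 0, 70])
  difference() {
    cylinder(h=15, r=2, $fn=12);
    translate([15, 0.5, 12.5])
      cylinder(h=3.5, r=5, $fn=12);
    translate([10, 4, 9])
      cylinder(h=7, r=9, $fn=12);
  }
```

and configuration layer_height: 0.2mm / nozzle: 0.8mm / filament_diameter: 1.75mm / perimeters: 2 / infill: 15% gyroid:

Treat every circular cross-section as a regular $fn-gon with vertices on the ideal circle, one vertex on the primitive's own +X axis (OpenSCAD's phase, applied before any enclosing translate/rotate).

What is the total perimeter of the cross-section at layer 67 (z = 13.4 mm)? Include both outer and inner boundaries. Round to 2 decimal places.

At z = 13.4 mm: the cylinder: section is a regular 12-gon, circumradius r=2 (perimeter = 2·12·2.000·sin(180°/12) = 12.42 mm); the r=5 cylinder at (15, 0.5) gives a regular 12-gon of circumradius 5 (constant along its height) (perimeter = 2·12·5.000·sin(180°/12) = 31.06 mm); the r=9 cylinder at (10, 4) gives a regular 12-gon of circumradius 9 (constant along its height) (perimeter = 2·12·9.000·sin(180°/12) = 55.90 mm); After the difference (first − rest): starting from the r=2 cylinder, the r=5 cylinder at (15, 0.5) misses the remaining region (no effect); the r=9 cylinder at (10, 4) misses the remaining region (no effect) — boundary = 12.42 mm; (whole slice rotated 70° about Z — lengths, areas and connectivity unchanged). Overall, the cross-section is a single solid region. Total boundary length (outer) = 12.42 mm.

12.42 mm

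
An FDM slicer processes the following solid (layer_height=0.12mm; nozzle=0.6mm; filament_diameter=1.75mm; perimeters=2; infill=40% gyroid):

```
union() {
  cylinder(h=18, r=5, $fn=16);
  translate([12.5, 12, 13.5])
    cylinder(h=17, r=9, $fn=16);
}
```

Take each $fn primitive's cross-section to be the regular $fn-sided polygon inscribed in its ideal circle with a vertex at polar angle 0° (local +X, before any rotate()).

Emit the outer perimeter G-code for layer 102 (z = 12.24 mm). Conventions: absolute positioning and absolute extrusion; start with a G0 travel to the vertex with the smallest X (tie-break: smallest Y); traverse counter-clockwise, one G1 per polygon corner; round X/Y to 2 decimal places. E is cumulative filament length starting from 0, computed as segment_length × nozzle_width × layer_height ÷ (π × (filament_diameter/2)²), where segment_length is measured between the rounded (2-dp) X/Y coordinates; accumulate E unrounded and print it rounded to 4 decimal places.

G0 X-5.00 Y0.00 Z12.24
G1 X-4.62 Y-1.91 E0.0583
G1 X-3.54 Y-3.54 E0.1168
G1 X-1.91 Y-4.62 E0.1754
G1 X0.00 Y-5.00 E0.2337
G1 X1.91 Y-4.62 E0.2919
G1 X3.54 Y-3.54 E0.3505
G1 X4.62 Y-1.91 E0.4090
G1 X5.00 Y0.00 E0.4673
G1 X4.62 Y1.91 E0.5256
G1 X3.54 Y3.54 E0.5841
G1 X1.91 Y4.62 E0.6427
G1 X0.00 Y5.00 E0.7010
G1 X-1.91 Y4.62 E0.7592
G1 X-3.54 Y3.54 E0.8178
G1 X-4.62 Y1.91 E0.8763
G1 X-5.00 Y0.00 E0.9346

At z = 12.24 mm: the r=5 cylinder gives a regular 16-gon of circumradius 5 (constant along its height); the cylinder at (12.5, 12) is absent (z outside [13.5, 30.5]); Combining (union): only the r=5 cylinder is present, so the union is just that shape — 1 connected region. The outline is a single polygon with 16 vertices. Extrusion per mm of travel: 0.6 × 0.12 / (π × 0.875²) = 0.029934. Accumulating E over each segment gives final E = 0.9346.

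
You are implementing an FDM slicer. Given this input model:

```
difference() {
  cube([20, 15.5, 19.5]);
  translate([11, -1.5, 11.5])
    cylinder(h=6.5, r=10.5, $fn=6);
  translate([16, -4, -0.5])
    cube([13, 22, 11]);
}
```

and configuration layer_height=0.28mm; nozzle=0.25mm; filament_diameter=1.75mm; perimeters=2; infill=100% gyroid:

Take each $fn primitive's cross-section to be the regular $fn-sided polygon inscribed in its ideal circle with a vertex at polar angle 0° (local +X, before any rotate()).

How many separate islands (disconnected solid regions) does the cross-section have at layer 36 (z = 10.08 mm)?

1

At z = 10.08 mm: the cube (footprint 20×15.5) is included at this height; the cylinder at (11, -1.5) is not intersected at this z (z outside [11.5, 18]); the 13×22 cube at (16, -4) contributes its full rectangle; Subtracting the remaining from the first: starting from the 20×15.5 cube, the 13×22 cube at (16, -4) partially overlaps it — only the 62.00 mm² overlap (of its 286.00 mm²) is removed, clipping the outline — 1 connected region. Overall, the cross-section is a single solid region. Island count = 1.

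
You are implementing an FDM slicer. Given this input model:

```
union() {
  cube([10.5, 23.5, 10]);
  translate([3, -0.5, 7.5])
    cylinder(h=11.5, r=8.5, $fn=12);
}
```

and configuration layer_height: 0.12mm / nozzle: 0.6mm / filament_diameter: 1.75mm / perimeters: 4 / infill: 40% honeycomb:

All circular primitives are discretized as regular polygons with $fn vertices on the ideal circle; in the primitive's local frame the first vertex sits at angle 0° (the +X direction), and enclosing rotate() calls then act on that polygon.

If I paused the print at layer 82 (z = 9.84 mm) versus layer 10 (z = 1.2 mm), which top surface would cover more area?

layer 82 (z = 9.84 mm)

Layer 82 (z = 9.84): the cube (footprint 10.5×23.5) is included at this height (area 246.75 mm²); the r=8.5 cylinder at (3, -0.5) contributes a regular 12-gon of circumradius 8.5 (area = (12/2)·8.500²·sin(360°/12) = 216.75 mm²); Taking the union: the regions partially overlap — summed areas 463.50 mm² minus the doubly-counted overlap 71.37 mm² gives 392.13 mm² — area = 392.13 mm². So its area = 392.13 mm². Layer 10 (z = 1.2): the 10.5×23.5 cube contributes its full rectangle (area 246.75 mm²); the cylinder at (3, -0.5) is absent (z outside [7.5, 19]); Combining (union): only the 10.5×23.5 cube is present, so the union is just that shape — area = 246.75 mm². So its area = 246.75 mm². Layer 82 is larger (392.13 vs 246.75 mm²).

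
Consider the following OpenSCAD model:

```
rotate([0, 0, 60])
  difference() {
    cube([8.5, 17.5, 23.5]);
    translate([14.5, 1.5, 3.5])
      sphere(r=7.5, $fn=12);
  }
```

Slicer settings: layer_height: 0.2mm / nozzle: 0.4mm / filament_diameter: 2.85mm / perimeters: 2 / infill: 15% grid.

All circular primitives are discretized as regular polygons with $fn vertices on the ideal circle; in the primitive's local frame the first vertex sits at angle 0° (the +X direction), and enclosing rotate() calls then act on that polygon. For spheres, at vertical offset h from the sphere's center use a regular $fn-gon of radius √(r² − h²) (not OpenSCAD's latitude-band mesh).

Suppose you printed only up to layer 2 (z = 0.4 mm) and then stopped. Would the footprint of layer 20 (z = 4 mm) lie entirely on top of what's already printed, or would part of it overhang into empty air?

entirely on top

Compare the two slices. At z = 0.4: the cube is present — its section is the full 8.5×17.5 rectangle (area 148.75 mm²); the r=7.5 sphere at (14.5, 1.5) slices to a regular 12-gon of circumradius 6.829 (√(r²−h²) with h=3.1 from center) (area = (12/2)·6.829²·sin(360°/12) = 139.92 mm²); Subtracting the remaining from the first: starting from the 8.5×17.5 cube (148.75 mm²), the r=7.5 sphere at (14.5, 1.5) partially overlaps it — only the 2.23 mm² overlap (of its 139.92 mm²) is removed, clipping the outline — area = 146.52 mm²; (whole slice rotated 60° about Z — lengths, areas and connectivity unchanged). At z = 4: the 8.5×17.5 cube contributes its full rectangle (area 148.75 mm²); the r=7.5 sphere at (14.5, 1.5) contributes a regular 12-gon of circumradius √(7.5²−0.5²) = 7.483 (area = (12/2)·7.483²·sin(360°/12) = 168.00 mm²); After the difference (first − rest): starting from the 8.5×17.5 cube (148.75 mm²), the r=7.5 sphere at (14.5, 1.5) partially overlaps it — only the 5.71 mm² overlap (of its 168.00 mm²) is removed, clipping the outline — area = 143.04 mm²; (whole slice rotated 60° about Z — lengths, areas and connectivity unchanged). Checking containment: the cross-section at z = 4 is a subset of the cross-section at z = 0.4.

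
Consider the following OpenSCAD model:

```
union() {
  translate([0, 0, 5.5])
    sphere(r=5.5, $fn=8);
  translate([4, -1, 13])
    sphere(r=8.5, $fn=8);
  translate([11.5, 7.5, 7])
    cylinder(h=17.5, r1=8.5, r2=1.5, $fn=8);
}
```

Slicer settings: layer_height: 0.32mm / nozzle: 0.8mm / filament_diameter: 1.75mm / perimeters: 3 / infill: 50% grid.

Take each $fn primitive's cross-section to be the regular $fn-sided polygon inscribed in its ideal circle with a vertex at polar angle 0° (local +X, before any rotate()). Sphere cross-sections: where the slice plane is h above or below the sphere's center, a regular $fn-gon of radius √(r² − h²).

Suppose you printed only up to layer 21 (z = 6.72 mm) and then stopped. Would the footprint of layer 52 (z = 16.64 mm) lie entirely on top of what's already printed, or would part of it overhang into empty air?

part overhangs

Compare the two slices. At z = 6.72: the r=5.5 sphere contributes a regular 8-gon of circumradius √(5.5²−1.22²) = 5.363 (area = (8/2)·5.363²·sin(360°/8) = 81.35 mm²); the r=8.5 sphere at (4, -1) slices to a regular 8-gon of circumradius 5.728 (√(r²−h²) with h=6.28 from center) (area = (8/2)·5.728²·sin(360°/8) = 92.81 mm²); the cone at (11.5, 7.5) does not reach this height (z outside [7, 24.5]); Combining (union): the regions partially overlap — summed areas 174.16 mm² minus the doubly-counted overlap 44.66 mm² gives 129.50 mm² — area = 129.50 mm². At z = 16.64: the sphere does not reach this height (|z−center|=11.140 > r=5.5); the r=8.5 sphere at (4, -1) contributes a regular 8-gon of circumradius √(8.5²−3.64²) = 7.681 (area = (8/2)·7.681²·sin(360°/8) = 166.88 mm²); the cone at (11.5, 7.5) contributes a regular 8-gon of circumradius 4.644 (interpolated between r1=8.5 and r2=1.5 at t=0.551) (area = (8/2)·4.644²·sin(360°/8) = 61.00 mm²); Combining (union): the regions partially overlap — summed areas 227.88 mm² minus the doubly-counted overlap 1.13 mm² gives 226.75 mm² — area = 226.75 mm². Checking containment: at z = 16.64 the cross-section extends beyond the z = 6.72 cross-section by about 112.45 mm².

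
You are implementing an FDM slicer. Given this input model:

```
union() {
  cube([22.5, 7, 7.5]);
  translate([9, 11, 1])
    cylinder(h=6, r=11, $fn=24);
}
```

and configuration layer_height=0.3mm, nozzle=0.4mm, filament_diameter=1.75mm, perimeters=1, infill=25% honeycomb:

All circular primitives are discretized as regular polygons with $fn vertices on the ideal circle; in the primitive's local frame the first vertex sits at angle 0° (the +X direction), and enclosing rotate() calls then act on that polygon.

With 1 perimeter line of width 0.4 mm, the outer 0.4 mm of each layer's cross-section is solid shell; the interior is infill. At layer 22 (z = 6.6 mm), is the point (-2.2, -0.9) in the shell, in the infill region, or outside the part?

At z = 6.6 mm: the cube is present — its section is the full 22.5×7 rectangle; the cylinder at (9, 11): section is a regular 24-gon, circumradius r=11; Taking the union: the regions partially overlap (shared area 100.95 mm²), so overlapping operands fuse into one piece — 1 connected region. Overall, the cross-section is a single solid region. The nearest boundary edge runs (0.00, 0.00)→(0.00, 4.81); distance from the point to it = 2.38 mm. The point is not inside any of the regions above, so it lies outside the cross-section (2.38 mm from the nearest boundary).

outside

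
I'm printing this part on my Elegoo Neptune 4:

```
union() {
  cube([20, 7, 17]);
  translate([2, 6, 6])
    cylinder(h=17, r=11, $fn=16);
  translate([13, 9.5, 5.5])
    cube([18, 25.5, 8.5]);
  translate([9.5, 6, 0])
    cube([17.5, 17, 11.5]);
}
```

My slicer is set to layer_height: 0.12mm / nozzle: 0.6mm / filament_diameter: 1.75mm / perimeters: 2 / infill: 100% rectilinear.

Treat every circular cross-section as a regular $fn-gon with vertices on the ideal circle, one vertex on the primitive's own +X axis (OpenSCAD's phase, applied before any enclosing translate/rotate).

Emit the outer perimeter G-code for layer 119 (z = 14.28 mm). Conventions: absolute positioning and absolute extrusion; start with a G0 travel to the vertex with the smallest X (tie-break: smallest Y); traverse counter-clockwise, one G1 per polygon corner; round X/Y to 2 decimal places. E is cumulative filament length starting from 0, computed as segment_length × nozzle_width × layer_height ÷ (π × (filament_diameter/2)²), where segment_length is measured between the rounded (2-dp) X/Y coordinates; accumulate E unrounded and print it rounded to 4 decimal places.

At z = 14.28 mm: the 20×7 cube contributes its full rectangle; the r=11 cylinder at (2, 6) gives a regular 16-gon of circumradius 11 (constant along its height); the cube at (13, 9.5) is not intersected at this z (z outside [5.5, 14]); the cube at (9.5, 6) is not intersected at this z (z outside [0, 11.5]); Merging all regions: the regions partially overlap (shared area 86.57 mm²), so overlapping operands fuse into one piece — 1 connected region. The outline is a single polygon with 18 vertices. Extrusion per mm of travel: 0.6 × 0.12 / (π × 0.875²) = 0.029934. Accumulating E over each segment gives final E = 2.5275.

G0 X-9.00 Y6.00 Z14.28
G1 X-8.16 Y1.79 E0.1285
G1 X-5.78 Y-1.78 E0.2569
G1 X-2.21 Y-4.16 E0.3854
G1 X2.00 Y-5.00 E0.5139
G1 X6.21 Y-4.16 E0.6424
G1 X9.78 Y-1.78 E0.7708
G1 X10.97 Y0.00 E0.8349
G1 X20.00 Y0.00 E1.1052
G1 X20.00 Y7.00 E1.3148
G1 X12.80 Y7.00 E1.5303
G1 X12.16 Y10.21 E1.6283
G1 X9.78 Y13.78 E1.7567
G1 X6.21 Y16.16 E1.8851
G1 X2.00 Y17.00 E2.0136
G1 X-2.21 Y16.16 E2.1422
G1 X-5.78 Y13.78 E2.2706
G1 X-8.16 Y10.21 E2.3990
G1 X-9.00 Y6.00 E2.5275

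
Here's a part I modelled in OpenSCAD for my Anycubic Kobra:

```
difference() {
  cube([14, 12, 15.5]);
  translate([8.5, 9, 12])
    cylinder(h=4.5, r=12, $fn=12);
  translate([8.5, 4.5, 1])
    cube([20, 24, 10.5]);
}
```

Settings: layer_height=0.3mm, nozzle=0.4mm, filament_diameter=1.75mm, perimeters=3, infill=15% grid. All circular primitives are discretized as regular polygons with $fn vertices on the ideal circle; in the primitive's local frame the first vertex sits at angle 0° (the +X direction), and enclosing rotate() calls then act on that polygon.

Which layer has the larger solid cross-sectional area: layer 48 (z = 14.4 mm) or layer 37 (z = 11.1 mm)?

Layer 48 (z = 14.4): the 14×12 cube contributes its full rectangle (area 168.00 mm²); the r=12 cylinder at (8.5, 9) contributes a regular 12-gon of circumradius 12 (area = (12/2)·12.000²·sin(360°/12) = 432.00 mm²); the cube at (8.5, 4.5) does not reach this height (z outside [1, 11.5]); Subtracting the remaining from the first: starting from the 14×12 cube (168.00 mm²), the r=12 cylinder at (8.5, 9) partially overlaps it — only the 167.39 mm² overlap (of its 432.00 mm²) is removed, clipping the outline — area = 0.61 mm². So its area = 0.61 mm². Layer 37 (z = 11.1): the 14×12 cube contributes its full rectangle (area 168.00 mm²); the cylinder at (8.5, 9) is absent (z outside [12, 16.5]); the cube at (8.5, 4.5) (footprint 20×24) is included at this height (area 480.00 mm²); After the difference (first − rest): starting from the 14×12 cube (168.00 mm²), the 20×24 cube at (8.5, 4.5) partially overlaps it — only the 41.25 mm² overlap (of its 480.00 mm²) is removed, clipping the outline — area = 126.75 mm². So its area = 126.75 mm². Layer 37 is larger (126.75 vs 0.61 mm²).

layer 37 (z = 11.1 mm)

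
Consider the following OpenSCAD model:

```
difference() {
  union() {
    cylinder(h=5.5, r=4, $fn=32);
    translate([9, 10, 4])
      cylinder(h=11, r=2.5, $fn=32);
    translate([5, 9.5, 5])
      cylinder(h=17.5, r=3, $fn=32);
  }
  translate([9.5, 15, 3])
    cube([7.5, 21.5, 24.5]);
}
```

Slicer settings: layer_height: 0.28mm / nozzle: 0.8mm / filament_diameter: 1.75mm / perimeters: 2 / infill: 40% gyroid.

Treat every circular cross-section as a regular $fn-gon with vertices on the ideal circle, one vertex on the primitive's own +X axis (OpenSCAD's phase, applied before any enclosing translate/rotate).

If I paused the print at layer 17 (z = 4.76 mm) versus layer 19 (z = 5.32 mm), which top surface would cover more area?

layer 19 (z = 5.32 mm)

Layer 17 (z = 4.76): the r=4 cylinder gives a regular 32-gon of circumradius 4 (constant along its height) (area = (32/2)·4.000²·sin(360°/32) = 49.94 mm²); the cylinder at (9, 10): section is a regular 32-gon, circumradius r=2.5 (area = (32/2)·2.500²·sin(360°/32) = 19.51 mm²); the cylinder at (5, 9.5) is not intersected at this z (z outside [5, 22.5]); Combining (union): the 2 present regions are separate (no shared area or edge), so areas and boundary lengths simply add and each stays a separate island — area = 69.45 mm²; the cube at (9.5, 15) (footprint 7.5×21.5) is included at this height (area 161.25 mm²); After the difference (first − rest): starting from the result so far (69.45 mm²), the 7.5×21.5 cube at (9.5, 15) misses the remaining region (no effect) — area = 69.45 mm². So its area = 69.45 mm². Layer 19 (z = 5.32): the r=4 cylinder gives a regular 32-gon of circumradius 4 (constant along its height) (area = (32/2)·4.000²·sin(360°/32) = 49.94 mm²); the cylinder at (9, 10): section is a regular 32-gon, circumradius r=2.5 (area = (32/2)·2.500²·sin(360°/32) = 19.51 mm²); the r=3 cylinder at (5, 9.5) contributes a regular 32-gon of circumradius 3 (area = (32/2)·3.000²·sin(360°/32) = 28.09 mm²); Combining (union): the regions partially overlap — summed areas 97.55 mm² minus the doubly-counted overlap 3.68 mm² gives 93.87 mm² — area = 93.87 mm²; the cube at (9.5, 15) is present — its section is the full 7.5×21.5 rectangle (area 161.25 mm²); Subtracting the remaining from the first: starting from the result so far (93.87 mm²), the 7.5×21.5 cube at (9.5, 15) misses the remaining region (no effect) — area = 93.87 mm². So its area = 93.87 mm². Layer 19 is larger (93.87 vs 69.45 mm²).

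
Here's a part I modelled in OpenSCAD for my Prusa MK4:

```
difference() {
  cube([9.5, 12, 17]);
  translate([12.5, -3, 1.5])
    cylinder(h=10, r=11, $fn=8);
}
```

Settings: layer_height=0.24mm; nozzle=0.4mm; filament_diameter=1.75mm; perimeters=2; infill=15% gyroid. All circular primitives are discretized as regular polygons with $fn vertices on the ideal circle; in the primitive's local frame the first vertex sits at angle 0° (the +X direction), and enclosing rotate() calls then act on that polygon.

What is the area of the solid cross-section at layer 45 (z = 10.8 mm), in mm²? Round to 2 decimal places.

81.71 mm²

At z = 10.8 mm: the 9.5×12 cube contributes its full rectangle (area 114.00 mm²); the r=11 cylinder at (12.5, -3) gives a regular 8-gon of circumradius 11 (constant along its height) (area = (8/2)·11.000²·sin(360°/8) = 342.24 mm²); Subtracting the remaining from the first: starting from the 9.5×12 cube (114.00 mm²), the r=11 cylinder at (12.5, -3) partially overlaps it — only the 32.29 mm² overlap (of its 342.24 mm²) is removed, clipping the outline — area = 81.71 mm². Overall, the cross-section is a single solid region. Net area = 81.71 mm².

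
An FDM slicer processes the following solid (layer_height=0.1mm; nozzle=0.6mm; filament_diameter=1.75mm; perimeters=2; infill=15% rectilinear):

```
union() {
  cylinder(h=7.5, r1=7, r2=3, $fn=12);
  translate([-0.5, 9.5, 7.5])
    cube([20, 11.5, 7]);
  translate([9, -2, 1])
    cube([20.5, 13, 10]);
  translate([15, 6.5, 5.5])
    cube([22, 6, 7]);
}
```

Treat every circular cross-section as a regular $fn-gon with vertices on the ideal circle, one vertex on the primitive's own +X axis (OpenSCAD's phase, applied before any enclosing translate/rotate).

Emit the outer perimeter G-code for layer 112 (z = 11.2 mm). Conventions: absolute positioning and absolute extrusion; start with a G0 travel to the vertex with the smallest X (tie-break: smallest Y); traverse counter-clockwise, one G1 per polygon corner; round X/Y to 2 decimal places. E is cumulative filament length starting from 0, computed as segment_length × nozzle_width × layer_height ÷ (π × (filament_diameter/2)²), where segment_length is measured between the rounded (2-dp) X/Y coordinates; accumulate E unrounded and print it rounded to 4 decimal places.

G0 X-0.50 Y9.50 Z11.20
G1 X15.00 Y9.50 E0.3866
G1 X15.00 Y6.50 E0.4615
G1 X37.00 Y6.50 E1.0103
G1 X37.00 Y12.50 E1.1599
G1 X19.50 Y12.50 E1.5965
G1 X19.50 Y21.00 E1.8085
G1 X-0.50 Y21.00 E2.3074
G1 X-0.50 Y9.50 E2.5943

At z = 11.2 mm: the cone does not reach this height (z outside [0, 7.5]); the cube at (-0.5, 9.5) is present — its section is the full 20×11.5 rectangle; the cube at (9, -2) does not reach this height (z outside [1, 11]); the 22×6 cube at (15, 6.5) contributes its full rectangle; Taking the union: the regions partially overlap (shared area 13.50 mm²), so overlapping operands fuse into one piece — 1 connected region. The outline is a single polygon with 8 vertices. Extrusion per mm of travel: 0.6 × 0.1 / (π × 0.875²) = 0.024945. Accumulating E over each segment gives final E = 2.5943.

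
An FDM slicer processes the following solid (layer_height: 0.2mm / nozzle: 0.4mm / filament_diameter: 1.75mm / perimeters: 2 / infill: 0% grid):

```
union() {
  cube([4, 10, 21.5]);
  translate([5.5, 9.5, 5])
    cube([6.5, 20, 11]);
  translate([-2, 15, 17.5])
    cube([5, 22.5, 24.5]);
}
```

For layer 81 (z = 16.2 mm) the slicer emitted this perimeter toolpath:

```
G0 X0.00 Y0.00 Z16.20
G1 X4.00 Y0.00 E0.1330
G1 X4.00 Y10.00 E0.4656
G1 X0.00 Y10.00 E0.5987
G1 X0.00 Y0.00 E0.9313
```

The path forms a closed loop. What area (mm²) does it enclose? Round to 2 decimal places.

Apply the shoelace formula to the sequence of (X, Y) vertices; enclosed area = 40.00 mm².

40.00 mm²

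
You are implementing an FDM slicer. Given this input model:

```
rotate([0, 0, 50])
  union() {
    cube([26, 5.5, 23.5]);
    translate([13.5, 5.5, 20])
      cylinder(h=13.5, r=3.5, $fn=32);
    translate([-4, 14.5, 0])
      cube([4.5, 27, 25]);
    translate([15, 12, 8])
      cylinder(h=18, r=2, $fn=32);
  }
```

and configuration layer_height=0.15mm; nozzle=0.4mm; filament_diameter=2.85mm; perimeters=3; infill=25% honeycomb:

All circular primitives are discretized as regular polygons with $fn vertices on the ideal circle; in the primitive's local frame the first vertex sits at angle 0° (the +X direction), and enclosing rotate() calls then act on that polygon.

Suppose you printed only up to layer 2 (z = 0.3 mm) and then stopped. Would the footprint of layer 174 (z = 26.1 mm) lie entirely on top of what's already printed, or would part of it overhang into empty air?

Compare the two slices. At z = 0.3: the 26×5.5 cube contributes its full rectangle (area 143.00 mm²); the cylinder at (13.5, 5.5) is not intersected at this z (z outside [20, 33.5]); the cube at (-4, 14.5) is present — its section is the full 4.5×27 rectangle (area 121.50 mm²); the cylinder at (15, 12) is absent (z outside [8, 26]); Combining (union): the 2 present regions are separate (no shared area or edge), so areas and boundary lengths simply add and each stays a separate island — area = 264.50 mm²; (whole slice rotated 50° about Z — lengths, areas and connectivity unchanged). At z = 26.1: the cube does not reach this height (z outside [0, 23.5]); the cylinder at (13.5, 5.5): section is a regular 32-gon, circumradius r=3.5 (area = (32/2)·3.500²·sin(360°/32) = 38.24 mm²); the cube at (-4, 14.5) does not reach this height (z outside [0, 25]); the cylinder at (15, 12) does not reach this height (z outside [8, 26]); Combining (union): only the r=3.5 cylinder at (13.5, 5.5) is present, so the union is just that shape — area = 38.24 mm²; (rotated 50° about Z; rotation is an isometry so areas/perimeters/island counts are preserved). Checking containment: at z = 26.1 the cross-section extends beyond the z = 0.3 cross-section by about 19.12 mm².

part overhangs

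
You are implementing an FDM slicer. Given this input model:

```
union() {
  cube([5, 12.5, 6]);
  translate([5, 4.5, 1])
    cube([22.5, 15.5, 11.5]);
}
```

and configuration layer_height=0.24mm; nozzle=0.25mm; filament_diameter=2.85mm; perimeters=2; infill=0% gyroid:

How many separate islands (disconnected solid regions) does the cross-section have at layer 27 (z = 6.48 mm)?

At z = 6.48 mm: the cube is not intersected at this z (z outside [0, 6]); the cube at (5, 4.5) is present — its section is the full 22.5×15.5 rectangle; Merging all regions: only the 22.5×15.5 cube at (5, 4.5) is present, so the union is just that shape — 1 connected region. Overall, the cross-section is a single solid region. Island count = 1.

1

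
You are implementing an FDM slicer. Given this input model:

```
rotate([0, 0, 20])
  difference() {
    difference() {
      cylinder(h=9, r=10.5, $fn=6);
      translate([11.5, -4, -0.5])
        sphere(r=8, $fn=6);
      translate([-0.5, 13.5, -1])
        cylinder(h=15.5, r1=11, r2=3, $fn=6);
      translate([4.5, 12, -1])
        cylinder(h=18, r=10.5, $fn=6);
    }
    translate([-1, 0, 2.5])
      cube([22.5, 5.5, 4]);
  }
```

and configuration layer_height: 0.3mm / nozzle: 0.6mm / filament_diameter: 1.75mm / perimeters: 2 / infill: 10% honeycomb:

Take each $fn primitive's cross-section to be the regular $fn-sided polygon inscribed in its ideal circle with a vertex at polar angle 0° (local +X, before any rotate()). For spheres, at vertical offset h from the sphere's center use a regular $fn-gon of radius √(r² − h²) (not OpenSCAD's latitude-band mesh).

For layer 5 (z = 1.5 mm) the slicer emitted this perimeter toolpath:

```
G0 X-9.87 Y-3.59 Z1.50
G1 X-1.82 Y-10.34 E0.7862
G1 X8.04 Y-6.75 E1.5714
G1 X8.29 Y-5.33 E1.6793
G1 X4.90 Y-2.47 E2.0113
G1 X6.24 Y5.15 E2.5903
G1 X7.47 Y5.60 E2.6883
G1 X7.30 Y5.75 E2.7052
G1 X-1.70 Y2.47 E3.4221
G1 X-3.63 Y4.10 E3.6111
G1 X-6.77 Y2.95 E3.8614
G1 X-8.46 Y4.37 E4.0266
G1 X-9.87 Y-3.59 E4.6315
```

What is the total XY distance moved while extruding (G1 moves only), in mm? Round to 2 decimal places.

Sum the Euclidean lengths of each G1 segment: total = 61.89 mm.

61.89 mm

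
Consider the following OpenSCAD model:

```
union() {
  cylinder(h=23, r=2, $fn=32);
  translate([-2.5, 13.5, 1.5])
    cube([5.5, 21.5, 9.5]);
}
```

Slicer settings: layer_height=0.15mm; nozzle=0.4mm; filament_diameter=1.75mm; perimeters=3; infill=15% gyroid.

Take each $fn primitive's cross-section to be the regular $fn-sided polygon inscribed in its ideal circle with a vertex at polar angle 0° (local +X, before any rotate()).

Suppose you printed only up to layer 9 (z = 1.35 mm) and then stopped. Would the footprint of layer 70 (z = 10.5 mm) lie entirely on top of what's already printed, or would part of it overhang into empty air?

part overhangs

Compare the two slices. At z = 1.35: the r=2 cylinder contributes a regular 32-gon of circumradius 2 (area = (32/2)·2.000²·sin(360°/32) = 12.49 mm²); the cube at (-2.5, 13.5) is not intersected at this z (z outside [1.5, 11]); Taking the union: only the r=2 cylinder is present, so the union is just that shape — area = 12.49 mm². At z = 10.5: the r=2 cylinder contributes a regular 32-gon of circumradius 2 (area = (32/2)·2.000²·sin(360°/32) = 12.49 mm²); the cube at (-2.5, 13.5) (footprint 5.5×21.5) is included at this height (area 118.25 mm²); Taking the union: the 2 present regions are separate (no shared area or edge), so areas and boundary lengths simply add and each stays a separate island — area = 130.74 mm². Checking containment: at z = 10.5 the cross-section extends beyond the z = 1.35 cross-section by about 118.25 mm².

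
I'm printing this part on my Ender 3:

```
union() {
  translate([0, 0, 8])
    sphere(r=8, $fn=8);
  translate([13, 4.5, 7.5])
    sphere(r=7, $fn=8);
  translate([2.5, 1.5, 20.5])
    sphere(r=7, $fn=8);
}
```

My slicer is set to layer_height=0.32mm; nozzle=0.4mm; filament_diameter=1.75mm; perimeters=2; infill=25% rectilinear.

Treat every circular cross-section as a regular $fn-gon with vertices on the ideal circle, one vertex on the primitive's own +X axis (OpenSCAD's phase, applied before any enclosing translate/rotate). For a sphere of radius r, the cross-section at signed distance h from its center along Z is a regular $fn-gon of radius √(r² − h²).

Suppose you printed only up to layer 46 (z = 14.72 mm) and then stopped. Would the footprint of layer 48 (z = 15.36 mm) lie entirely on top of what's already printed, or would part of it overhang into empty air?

part overhangs

Compare the two slices. At z = 14.72: the r=8 sphere contributes a regular 8-gon of circumradius √(8²−6.72²) = 4.341 (area = (8/2)·4.341²·sin(360°/8) = 53.29 mm²); the sphere at (13, 4.5) is not intersected at this z (|z−center|=7.220 > r=7); the sphere at (2.5, 1.5): section is a regular 8-gon, circumradius = √(r²−h²) = √(7²−5.78²) = 3.949 (area = (8/2)·3.949²·sin(360°/8) = 44.10 mm²); Taking the union: the regions partially overlap — summed areas 97.39 mm² minus the doubly-counted overlap 26.12 mm² gives 71.27 mm² — area = 71.27 mm². At z = 15.36: the r=8 sphere contributes a regular 8-gon of circumradius √(8²−7.36²) = 3.135 (area = (8/2)·3.135²·sin(360°/8) = 27.80 mm²); the sphere at (13, 4.5) does not reach this height (|z−center|=7.860 > r=7); the r=7 sphere at (2.5, 1.5) contributes a regular 8-gon of circumradius √(7²−5.14²) = 4.752 (area = (8/2)·4.752²·sin(360°/8) = 63.87 mm²); Merging all regions: the regions partially overlap — summed areas 91.67 mm² minus the doubly-counted overlap 21.28 mm² gives 70.39 mm² — area = 70.39 mm². Checking containment: at z = 15.36 the cross-section extends beyond the z = 14.72 cross-section by about 12.17 mm².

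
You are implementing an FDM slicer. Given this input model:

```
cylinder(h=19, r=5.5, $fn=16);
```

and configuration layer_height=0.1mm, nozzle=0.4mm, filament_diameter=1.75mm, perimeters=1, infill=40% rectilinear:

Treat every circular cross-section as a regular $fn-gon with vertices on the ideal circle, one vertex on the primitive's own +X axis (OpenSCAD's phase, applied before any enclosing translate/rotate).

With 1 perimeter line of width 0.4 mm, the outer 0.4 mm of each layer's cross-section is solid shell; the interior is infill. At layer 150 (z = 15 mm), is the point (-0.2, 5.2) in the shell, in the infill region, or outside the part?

shell

At z = 15 mm: the r=5.5 cylinder gives a regular 16-gon of circumradius 5.5 (constant along its height). Overall, the cross-section is a single solid region. The nearest boundary edge runs (0.00, 5.50)→(-2.10, 5.08); distance from the point to it = 0.26 mm. The point is inside the cross-section, 0.26 mm from the nearest boundary — within the 0.4 mm shell band (1 × 0.4).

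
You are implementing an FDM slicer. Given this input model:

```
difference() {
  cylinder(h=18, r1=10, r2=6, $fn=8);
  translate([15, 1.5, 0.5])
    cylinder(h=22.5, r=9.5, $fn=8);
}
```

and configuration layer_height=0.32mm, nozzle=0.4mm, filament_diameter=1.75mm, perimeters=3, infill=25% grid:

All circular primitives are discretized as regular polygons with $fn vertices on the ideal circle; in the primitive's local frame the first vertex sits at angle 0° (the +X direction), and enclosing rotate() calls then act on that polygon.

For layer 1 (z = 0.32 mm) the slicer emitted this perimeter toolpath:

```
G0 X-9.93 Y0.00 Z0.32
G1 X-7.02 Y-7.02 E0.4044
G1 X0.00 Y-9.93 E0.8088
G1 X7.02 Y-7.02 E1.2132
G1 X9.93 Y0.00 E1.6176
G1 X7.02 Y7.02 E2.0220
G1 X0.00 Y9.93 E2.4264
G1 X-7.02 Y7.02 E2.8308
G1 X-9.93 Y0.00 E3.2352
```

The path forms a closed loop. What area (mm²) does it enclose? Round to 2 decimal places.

Apply the shoelace formula to the sequence of (X, Y) vertices; enclosed area = 278.83 mm².

278.83 mm²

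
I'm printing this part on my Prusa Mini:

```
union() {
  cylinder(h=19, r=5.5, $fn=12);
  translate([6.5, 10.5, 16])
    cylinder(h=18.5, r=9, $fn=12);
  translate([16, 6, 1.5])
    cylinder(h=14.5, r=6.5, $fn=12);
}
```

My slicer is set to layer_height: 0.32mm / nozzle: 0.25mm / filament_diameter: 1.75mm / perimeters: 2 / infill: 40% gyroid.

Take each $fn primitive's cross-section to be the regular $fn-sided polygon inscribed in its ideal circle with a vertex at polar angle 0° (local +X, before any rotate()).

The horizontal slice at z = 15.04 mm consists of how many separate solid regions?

At z = 15.04 mm: the r=5.5 cylinder gives a regular 12-gon of circumradius 5.5 (constant along its height); the cylinder at (6.5, 10.5) does not reach this height (z outside [16, 34.5]); the r=6.5 cylinder at (16, 6) contributes a regular 12-gon of circumradius 6.5; Combining (union): the 2 present regions are separate (no shared area or edge), so areas and boundary lengths simply add and each stays a separate island — 2 connected regions. The result has 2 disconnected regions.

2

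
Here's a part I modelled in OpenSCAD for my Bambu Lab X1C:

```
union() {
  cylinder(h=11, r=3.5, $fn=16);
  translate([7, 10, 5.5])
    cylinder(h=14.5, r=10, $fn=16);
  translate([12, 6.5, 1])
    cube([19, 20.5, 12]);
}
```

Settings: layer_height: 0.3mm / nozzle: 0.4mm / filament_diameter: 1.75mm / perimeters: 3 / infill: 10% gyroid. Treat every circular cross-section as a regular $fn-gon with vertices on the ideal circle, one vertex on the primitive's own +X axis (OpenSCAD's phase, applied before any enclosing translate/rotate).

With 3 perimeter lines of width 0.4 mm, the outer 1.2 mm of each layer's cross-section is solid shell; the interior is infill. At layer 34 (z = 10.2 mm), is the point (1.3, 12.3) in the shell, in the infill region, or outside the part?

At z = 10.2 mm: the cylinder: section is a regular 16-gon, circumradius r=3.5; the cylinder at (7, 10): section is a regular 16-gon, circumradius r=10; the 19×20.5 cube at (12, 6.5) contributes its full rectangle; Taking the union: the regions partially overlap (shared area 49.17 mm²), so overlapping operands fuse into one piece — 1 connected region. Overall, the cross-section is a single solid region. The nearest boundary edge runs (-3.00, 10.00)→(-2.24, 13.83); distance from the point to it = 3.77 mm. The point is inside the cross-section and 3.77 mm from the nearest boundary — more than the 1.2 mm shell width (3 × 0.4), so it's in the infill interior.

infill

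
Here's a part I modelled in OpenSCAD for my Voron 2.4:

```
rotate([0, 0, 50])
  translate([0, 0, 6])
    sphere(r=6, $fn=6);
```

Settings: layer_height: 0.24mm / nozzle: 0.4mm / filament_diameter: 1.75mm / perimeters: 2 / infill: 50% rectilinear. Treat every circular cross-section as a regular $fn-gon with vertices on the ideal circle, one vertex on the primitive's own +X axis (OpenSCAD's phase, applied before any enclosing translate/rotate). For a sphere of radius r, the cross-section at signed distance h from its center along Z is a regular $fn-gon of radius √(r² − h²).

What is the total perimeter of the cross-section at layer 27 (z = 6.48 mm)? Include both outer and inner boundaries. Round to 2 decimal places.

At z = 6.48 mm: the sphere: section is a regular 6-gon, circumradius = √(r²−h²) = √(6²−0.48²) = 5.981 (perimeter = 2·6·5.981·sin(180°/6) = 35.88 mm); (rotated 50° about Z; rotation is an isometry so areas/perimeters/island counts are preserved). Overall, the cross-section is a single solid region. Total boundary length (outer) = 35.88 mm.

35.88 mm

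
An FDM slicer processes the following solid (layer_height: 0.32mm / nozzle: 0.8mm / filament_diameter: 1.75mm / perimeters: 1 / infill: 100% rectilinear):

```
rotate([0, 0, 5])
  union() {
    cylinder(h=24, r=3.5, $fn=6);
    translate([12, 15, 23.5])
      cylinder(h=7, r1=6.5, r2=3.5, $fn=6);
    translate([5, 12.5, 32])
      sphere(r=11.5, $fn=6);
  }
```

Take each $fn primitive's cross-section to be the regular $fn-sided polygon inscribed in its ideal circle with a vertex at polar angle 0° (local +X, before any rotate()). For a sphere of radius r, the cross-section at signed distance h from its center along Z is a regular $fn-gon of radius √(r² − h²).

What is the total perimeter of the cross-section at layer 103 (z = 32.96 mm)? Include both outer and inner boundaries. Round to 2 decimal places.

At z = 32.96 mm: the cylinder is not intersected at this z (z outside [0, 24]); the cone at (12, 15) does not reach this height (z outside [23.5, 30.5]); the r=11.5 sphere at (5, 12.5) slices to a regular 6-gon of circumradius 11.460 (√(r²−h²) with h=0.96 from center) (perimeter = 2·6·11.460·sin(180°/6) = 68.76 mm); Merging all regions: only the r=11.5 sphere at (5, 12.5) is present, so the union is just that shape — boundary = 68.76 mm; (rotated 5° about Z; rotation is an isometry so areas/perimeters/island counts are preserved). Overall, the cross-section is a single solid region. Total boundary length (outer) = 68.76 mm.

68.76 mm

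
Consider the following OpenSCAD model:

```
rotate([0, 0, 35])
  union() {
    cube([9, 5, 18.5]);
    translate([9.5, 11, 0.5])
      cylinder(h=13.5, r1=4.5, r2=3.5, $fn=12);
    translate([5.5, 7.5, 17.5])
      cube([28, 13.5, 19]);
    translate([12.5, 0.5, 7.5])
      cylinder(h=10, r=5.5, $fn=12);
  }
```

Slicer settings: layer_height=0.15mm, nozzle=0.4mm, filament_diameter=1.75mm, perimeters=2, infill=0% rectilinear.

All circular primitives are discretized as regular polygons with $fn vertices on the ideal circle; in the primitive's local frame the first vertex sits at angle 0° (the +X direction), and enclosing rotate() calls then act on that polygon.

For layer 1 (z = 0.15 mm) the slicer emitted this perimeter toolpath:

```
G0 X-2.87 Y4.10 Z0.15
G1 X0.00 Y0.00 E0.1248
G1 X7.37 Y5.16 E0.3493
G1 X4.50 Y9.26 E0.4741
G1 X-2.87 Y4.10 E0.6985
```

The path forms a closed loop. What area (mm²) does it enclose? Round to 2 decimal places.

Apply the shoelace formula to the sequence of (X, Y) vertices; enclosed area = 45.03 mm².

45.03 mm²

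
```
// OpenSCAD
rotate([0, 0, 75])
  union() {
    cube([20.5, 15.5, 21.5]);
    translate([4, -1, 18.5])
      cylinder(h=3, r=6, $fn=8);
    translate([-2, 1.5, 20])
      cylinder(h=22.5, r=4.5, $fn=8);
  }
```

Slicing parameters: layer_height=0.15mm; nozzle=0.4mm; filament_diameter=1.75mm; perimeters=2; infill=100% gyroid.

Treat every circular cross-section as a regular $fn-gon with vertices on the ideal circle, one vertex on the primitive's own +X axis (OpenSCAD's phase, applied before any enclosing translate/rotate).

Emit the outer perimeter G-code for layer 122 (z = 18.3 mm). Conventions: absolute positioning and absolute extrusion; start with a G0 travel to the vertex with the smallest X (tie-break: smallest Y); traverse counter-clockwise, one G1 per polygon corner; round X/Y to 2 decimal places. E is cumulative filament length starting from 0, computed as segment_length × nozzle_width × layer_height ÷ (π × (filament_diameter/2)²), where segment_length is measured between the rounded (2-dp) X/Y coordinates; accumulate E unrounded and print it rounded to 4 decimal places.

At z = 18.3 mm: the cube (footprint 20.5×15.5) is included at this height; the cylinder at (4, -1) is absent (z outside [18.5, 21.5]); the cylinder at (-2, 1.5) does not reach this height (z outside [20, 42.5]); Combining (union): only the 20.5×15.5 cube is present, so the union is just that shape — 1 connected region; (whole slice rotated 75° about Z — lengths, areas and connectivity unchanged). The outline is a single polygon with 4 vertices. Extrusion per mm of travel: 0.4 × 0.15 / (π × 0.875²) = 0.024945. Accumulating E over each segment gives final E = 1.7961.

G0 X-14.97 Y4.01 Z18.30
G1 X0.00 Y0.00 E0.3866
G1 X5.31 Y19.80 E0.8980
G1 X-9.67 Y23.81 E1.2848
G1 X-14.97 Y4.01 E1.7961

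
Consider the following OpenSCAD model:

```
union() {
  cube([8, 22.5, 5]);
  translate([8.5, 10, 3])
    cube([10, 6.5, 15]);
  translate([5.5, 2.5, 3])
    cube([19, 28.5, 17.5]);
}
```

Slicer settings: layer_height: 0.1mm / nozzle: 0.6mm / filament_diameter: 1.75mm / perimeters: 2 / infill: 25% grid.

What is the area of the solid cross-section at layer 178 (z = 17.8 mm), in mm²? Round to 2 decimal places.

At z = 17.8 mm: the cube does not reach this height (z outside [0, 5]); the 10×6.5 cube at (8.5, 10) contributes its full rectangle (area 65.00 mm²); the 19×28.5 cube at (5.5, 2.5) contributes its full rectangle (area 541.50 mm²); Taking the union: the 10×6.5 cube at (8.5, 10) lies entirely inside the 19×28.5 cube at (5.5, 2.5), so the union is just the 19×28.5 cube at (5.5, 2.5) — area = 541.50 mm². Overall, the cross-section is a single solid region. Net area = 541.50 mm².

541.50 mm²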